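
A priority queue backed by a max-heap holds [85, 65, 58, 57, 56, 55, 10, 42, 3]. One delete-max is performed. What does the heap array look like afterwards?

remove root 85; move last element 3 to root → [3, 65, 58, 57, 56, 55, 10, 42]
3 vs larger child 65 at index 1, swap → [65, 3, 58, 57, 56, 55, 10, 42]
3 vs larger child 57 at index 3, swap → [65, 57, 58, 3, 56, 55, 10, 42]
3 vs only child 42 at index 7, swap → [65, 57, 58, 42, 56, 55, 10, 3]

[65, 57, 58, 42, 56, 55, 10, 3]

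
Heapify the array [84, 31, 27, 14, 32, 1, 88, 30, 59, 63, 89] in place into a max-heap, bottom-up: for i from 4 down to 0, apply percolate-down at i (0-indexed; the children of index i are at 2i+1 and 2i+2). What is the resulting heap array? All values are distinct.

[89, 84, 88, 59, 63, 1, 27, 30, 14, 31, 32]

sift down from index 4:
  32 vs larger child 89 at index 10, swap → [84, 31, 27, 14, 89, 1, 88, 30, 59, 63, 32]
sift down from index 3:
  14 vs larger child 59 at index 8, swap → [84, 31, 27, 59, 89, 1, 88, 30, 14, 63, 32]
sift down from index 2:
  27 vs larger child 88 at index 6, swap → [84, 31, 88, 59, 89, 1, 27, 30, 14, 63, 32]
sift down from index 1:
  31 vs larger child 89 at index 4, swap → [84, 89, 88, 59, 31, 1, 27, 30, 14, 63, 32]
  31 vs larger child 63 at index 9, swap → [84, 89, 88, 59, 63, 1, 27, 30, 14, 31, 32]
sift down from index 0:
  84 vs larger child 89 at index 1, swap → [89, 84, 88, 59, 63, 1, 27, 30, 14, 31, 32]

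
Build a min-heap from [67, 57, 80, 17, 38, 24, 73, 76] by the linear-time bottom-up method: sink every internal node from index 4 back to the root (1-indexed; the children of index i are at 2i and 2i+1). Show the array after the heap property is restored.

[17, 38, 24, 57, 67, 80, 73, 76]

sift down from index 4: already satisfies heap property
sift down from index 3:
  80 vs smaller child 24 at index 6, swap → [67, 57, 24, 17, 38, 80, 73, 76]
sift down from index 2:
  57 vs smaller child 17 at index 4, swap → [67, 17, 24, 57, 38, 80, 73, 76]
sift down from index 1:
  67 vs smaller child 17 at index 2, swap → [17, 67, 24, 57, 38, 80, 73, 76]
  67 vs smaller child 38 at index 5, swap → [17, 38, 24, 57, 67, 80, 73, 76]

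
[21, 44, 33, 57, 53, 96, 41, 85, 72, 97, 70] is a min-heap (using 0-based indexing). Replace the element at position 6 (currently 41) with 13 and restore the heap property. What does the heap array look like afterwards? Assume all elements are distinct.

set index 6 from 41 to 13 → [21, 44, 33, 57, 53, 96, 13, 85, 72, 97, 70]
13 < parent 33 at index 2, swap → [21, 44, 13, 57, 53, 96, 33, 85, 72, 97, 70]
13 < parent 21 at index 0, swap → [13, 44, 21, 57, 53, 96, 33, 85, 72, 97, 70]

[13, 44, 21, 57, 53, 96, 33, 85, 72, 97, 70]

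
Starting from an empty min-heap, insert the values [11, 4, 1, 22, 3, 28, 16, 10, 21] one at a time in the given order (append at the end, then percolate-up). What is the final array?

Insert 11:
  append 11 at index 0 → [11] (no swap needed)
Insert 4:
  append 4 at index 1 → [11, 4]
  4 < parent 11 at index 0, swap → [4, 11]
Insert 1:
  append 1 at index 2 → [4, 11, 1]
  1 < parent 4 at index 0, swap → [1, 11, 4]
Insert 22:
  append 22 at index 3 → [1, 11, 4, 22] (no swap needed)
Insert 3:
  append 3 at index 4 → [1, 11, 4, 22, 3]
  3 < parent 11 at index 1, swap → [1, 3, 4, 22, 11]
Insert 28:
  append 28 at index 5 → [1, 3, 4, 22, 11, 28] (no swap needed)
Insert 16:
  append 16 at index 6 → [1, 3, 4, 22, 11, 28, 16] (no swap needed)
Insert 10:
  append 10 at index 7 → [1, 3, 4, 22, 11, 28, 16, 10]
  10 < parent 22 at index 3, swap → [1, 3, 4, 10, 11, 28, 16, 22]
Insert 21:
  append 21 at index 8 → [1, 3, 4, 10, 11, 28, 16, 22, 21] (no swap needed)

[1, 3, 4, 10, 11, 28, 16, 22, 21]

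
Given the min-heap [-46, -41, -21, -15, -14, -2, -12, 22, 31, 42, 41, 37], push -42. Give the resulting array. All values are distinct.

[-46, -41, -42, -15, -14, -21, -12, 22, 31, 42, 41, 37, -2]

append -42 at index 12 → [-46, -41, -21, -15, -14, -2, -12, 22, 31, 42, 41, 37, -42]
-42 < parent -2 at index 5, swap → [-46, -41, -21, -15, -14, -42, -12, 22, 31, 42, 41, 37, -2]
-42 < parent -21 at index 2, swap → [-46, -41, -42, -15, -14, -21, -12, 22, 31, 42, 41, 37, -2]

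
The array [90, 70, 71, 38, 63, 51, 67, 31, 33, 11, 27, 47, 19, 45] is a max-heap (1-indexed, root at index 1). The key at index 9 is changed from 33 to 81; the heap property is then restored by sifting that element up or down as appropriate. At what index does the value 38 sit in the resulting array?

9

set index 9 from 33 to 81 → [90, 70, 71, 38, 63, 51, 67, 31, 81, 11, 27, 47, 19, 45]
81 > parent 38 at index 4, swap → [90, 70, 71, 81, 63, 51, 67, 31, 38, 11, 27, 47, 19, 45]
81 > parent 70 at index 2, swap → [90, 81, 71, 70, 63, 51, 67, 31, 38, 11, 27, 47, 19, 45]
resulting array: [90, 81, 71, 70, 63, 51, 67, 31, 38, 11, 27, 47, 19, 45]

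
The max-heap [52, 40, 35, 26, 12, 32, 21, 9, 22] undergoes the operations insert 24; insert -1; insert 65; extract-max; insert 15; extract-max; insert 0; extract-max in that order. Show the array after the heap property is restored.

[35, 26, 32, 22, 24, 0, 21, 9, 15, 12, -1]

insert 24:
  append 24 at index 9 → [52, 40, 35, 26, 12, 32, 21, 9, 22, 24]
  24 > parent 12 at index 4, swap → [52, 40, 35, 26, 24, 32, 21, 9, 22, 12]
insert -1:
  append -1 at index 10 → [52, 40, 35, 26, 24, 32, 21, 9, 22, 12, -1] (no swap needed)
insert 65:
  append 65 at index 11 → [52, 40, 35, 26, 24, 32, 21, 9, 22, 12, -1, 65]
  65 > parent 32 at index 5, swap → [52, 40, 35, 26, 24, 65, 21, 9, 22, 12, -1, 32]
  65 > parent 35 at index 2, swap → [52, 40, 65, 26, 24, 35, 21, 9, 22, 12, -1, 32]
  65 > parent 52 at index 0, swap → [65, 40, 52, 26, 24, 35, 21, 9, 22, 12, -1, 32]
extract-max → returns 65:
  remove root 65; move last element 32 to root → [32, 40, 52, 26, 24, 35, 21, 9, 22, 12, -1]
  32 vs larger child 52 at index 2, swap → [52, 40, 32, 26, 24, 35, 21, 9, 22, 12, -1]
  32 vs larger child 35 at index 5, swap → [52, 40, 35, 26, 24, 32, 21, 9, 22, 12, -1]
insert 15:
  append 15 at index 11 → [52, 40, 35, 26, 24, 32, 21, 9, 22, 12, -1, 15] (no swap needed)
extract-max → returns 52:
  remove root 52; move last element 15 to root → [15, 40, 35, 26, 24, 32, 21, 9, 22, 12, -1]
  15 vs larger child 40 at index 1, swap → [40, 15, 35, 26, 24, 32, 21, 9, 22, 12, -1]
  15 vs larger child 26 at index 3, swap → [40, 26, 35, 15, 24, 32, 21, 9, 22, 12, -1]
  15 vs larger child 22 at index 8, swap → [40, 26, 35, 22, 24, 32, 21, 9, 15, 12, -1]
insert 0:
  append 0 at index 11 → [40, 26, 35, 22, 24, 32, 21, 9, 15, 12, -1, 0] (no swap needed)
extract-max → returns 40:
  remove root 40; move last element 0 to root → [0, 26, 35, 22, 24, 32, 21, 9, 15, 12, -1]
  0 vs larger child 35 at index 2, swap → [35, 26, 0, 22, 24, 32, 21, 9, 15, 12, -1]
  0 vs larger child 32 at index 5, swap → [35, 26, 32, 22, 24, 0, 21, 9, 15, 12, -1]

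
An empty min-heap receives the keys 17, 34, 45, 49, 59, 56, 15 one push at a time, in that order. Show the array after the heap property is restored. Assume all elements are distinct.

[15, 34, 17, 49, 59, 56, 45]

Insert 17:
  append 17 at index 0 → [17] (no swap needed)
Insert 34:
  append 34 at index 1 → [17, 34] (no swap needed)
Insert 45:
  append 45 at index 2 → [17, 34, 45] (no swap needed)
Insert 49:
  append 49 at index 3 → [17, 34, 45, 49] (no swap needed)
Insert 59:
  append 59 at index 4 → [17, 34, 45, 49, 59] (no swap needed)
Insert 56:
  append 56 at index 5 → [17, 34, 45, 49, 59, 56] (no swap needed)
Insert 15:
  append 15 at index 6 → [17, 34, 45, 49, 59, 56, 15]
  15 < parent 45 at index 2, swap → [17, 34, 15, 49, 59, 56, 45]
  15 < parent 17 at index 0, swap → [15, 34, 17, 49, 59, 56, 45]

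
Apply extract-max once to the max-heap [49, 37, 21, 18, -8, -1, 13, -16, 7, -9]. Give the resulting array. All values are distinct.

remove root 49; move last element -9 to root → [-9, 37, 21, 18, -8, -1, 13, -16, 7]
-9 vs larger child 37 at index 1, swap → [37, -9, 21, 18, -8, -1, 13, -16, 7]
-9 vs larger child 18 at index 3, swap → [37, 18, 21, -9, -8, -1, 13, -16, 7]
-9 vs larger child 7 at index 8, swap → [37, 18, 21, 7, -8, -1, 13, -16, -9]

[37, 18, 21, 7, -8, -1, 13, -16, -9]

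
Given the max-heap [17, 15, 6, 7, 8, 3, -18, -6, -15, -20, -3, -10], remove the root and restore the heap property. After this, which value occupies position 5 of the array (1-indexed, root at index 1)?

remove root 17; move last element -10 to root → [-10, 15, 6, 7, 8, 3, -18, -6, -15, -20, -3]
-10 vs larger child 15 at index 2, swap → [15, -10, 6, 7, 8, 3, -18, -6, -15, -20, -3]
-10 vs larger child 8 at index 5, swap → [15, 8, 6, 7, -10, 3, -18, -6, -15, -20, -3]
-10 vs larger child -3 at index 11, swap → [15, 8, 6, 7, -3, 3, -18, -6, -15, -20, -10]
resulting array: [15, 8, 6, 7, -3, 3, -18, -6, -15, -20, -10]

-3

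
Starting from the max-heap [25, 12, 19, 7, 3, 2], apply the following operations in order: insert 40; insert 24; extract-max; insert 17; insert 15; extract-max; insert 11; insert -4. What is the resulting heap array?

insert 40:
  append 40 at index 6 → [25, 12, 19, 7, 3, 2, 40]
  40 > parent 19 at index 2, swap → [25, 12, 40, 7, 3, 2, 19]
  40 > parent 25 at index 0, swap → [40, 12, 25, 7, 3, 2, 19]
insert 24:
  append 24 at index 7 → [40, 12, 25, 7, 3, 2, 19, 24]
  24 > parent 7 at index 3, swap → [40, 12, 25, 24, 3, 2, 19, 7]
  24 > parent 12 at index 1, swap → [40, 24, 25, 12, 3, 2, 19, 7]
extract-max → returns 40:
  remove root 40; move last element 7 to root → [7, 24, 25, 12, 3, 2, 19]
  7 vs larger child 25 at index 2, swap → [25, 24, 7, 12, 3, 2, 19]
  7 vs larger child 19 at index 6, swap → [25, 24, 19, 12, 3, 2, 7]
insert 17:
  append 17 at index 7 → [25, 24, 19, 12, 3, 2, 7, 17]
  17 > parent 12 at index 3, swap → [25, 24, 19, 17, 3, 2, 7, 12]
insert 15:
  append 15 at index 8 → [25, 24, 19, 17, 3, 2, 7, 12, 15] (no swap needed)
extract-max → returns 25:
  remove root 25; move last element 15 to root → [15, 24, 19, 17, 3, 2, 7, 12]
  15 vs larger child 24 at index 1, swap → [24, 15, 19, 17, 3, 2, 7, 12]
  15 vs larger child 17 at index 3, swap → [24, 17, 19, 15, 3, 2, 7, 12]
insert 11:
  append 11 at index 8 → [24, 17, 19, 15, 3, 2, 7, 12, 11] (no swap needed)
insert -4:
  append -4 at index 9 → [24, 17, 19, 15, 3, 2, 7, 12, 11, -4] (no swap needed)

[24, 17, 19, 15, 3, 2, 7, 12, 11, -4]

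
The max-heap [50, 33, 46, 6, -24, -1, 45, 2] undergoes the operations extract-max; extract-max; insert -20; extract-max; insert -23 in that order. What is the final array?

[33, 6, 2, -20, -24, -1, -23]

extract-max → returns 50:
  remove root 50; move last element 2 to root → [2, 33, 46, 6, -24, -1, 45]
  2 vs larger child 46 at index 2, swap → [46, 33, 2, 6, -24, -1, 45]
  2 vs larger child 45 at index 6, swap → [46, 33, 45, 6, -24, -1, 2]
extract-max → returns 46:
  remove root 46; move last element 2 to root → [2, 33, 45, 6, -24, -1]
  2 vs larger child 45 at index 2, swap → [45, 33, 2, 6, -24, -1]
insert -20:
  append -20 at index 6 → [45, 33, 2, 6, -24, -1, -20] (no swap needed)
extract-max → returns 45:
  remove root 45; move last element -20 to root → [-20, 33, 2, 6, -24, -1]
  -20 vs larger child 33 at index 1, swap → [33, -20, 2, 6, -24, -1]
  -20 vs larger child 6 at index 3, swap → [33, 6, 2, -20, -24, -1]
insert -23:
  append -23 at index 6 → [33, 6, 2, -20, -24, -1, -23] (no swap needed)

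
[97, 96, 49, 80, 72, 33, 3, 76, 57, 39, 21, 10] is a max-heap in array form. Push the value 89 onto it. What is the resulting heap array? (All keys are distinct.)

[97, 96, 89, 80, 72, 49, 3, 76, 57, 39, 21, 10, 33]

append 89 at index 12 → [97, 96, 49, 80, 72, 33, 3, 76, 57, 39, 21, 10, 89]
89 > parent 33 at index 5, swap → [97, 96, 49, 80, 72, 89, 3, 76, 57, 39, 21, 10, 33]
89 > parent 49 at index 2, swap → [97, 96, 89, 80, 72, 49, 3, 76, 57, 39, 21, 10, 33]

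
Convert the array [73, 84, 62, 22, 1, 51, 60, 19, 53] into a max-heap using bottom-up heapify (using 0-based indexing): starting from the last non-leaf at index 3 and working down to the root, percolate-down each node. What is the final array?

[84, 73, 62, 53, 1, 51, 60, 19, 22]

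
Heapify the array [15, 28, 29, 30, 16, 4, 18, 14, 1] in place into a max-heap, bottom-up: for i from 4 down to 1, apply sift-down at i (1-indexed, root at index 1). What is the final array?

[30, 28, 29, 15, 16, 4, 18, 14, 1]

sift down from index 4: already satisfies heap property
sift down from index 3: already satisfies heap property
sift down from index 2:
  28 vs larger child 30 at index 4, swap → [15, 30, 29, 28, 16, 4, 18, 14, 1]
sift down from index 1:
  15 vs larger child 30 at index 2, swap → [30, 15, 29, 28, 16, 4, 18, 14, 1]
  15 vs larger child 28 at index 4, swap → [30, 28, 29, 15, 16, 4, 18, 14, 1]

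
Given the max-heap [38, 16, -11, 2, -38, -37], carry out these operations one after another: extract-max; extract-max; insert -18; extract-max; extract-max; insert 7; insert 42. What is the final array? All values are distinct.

[42, 7, -37, -38, -18]

extract-max → returns 38:
  remove root 38; move last element -37 to root → [-37, 16, -11, 2, -38]
  -37 vs larger child 16 at index 1, swap → [16, -37, -11, 2, -38]
  -37 vs larger child 2 at index 3, swap → [16, 2, -11, -37, -38]
extract-max → returns 16:
  remove root 16; move last element -38 to root → [-38, 2, -11, -37]
  -38 vs larger child 2 at index 1, swap → [2, -38, -11, -37]
  -38 vs only child -37 at index 3, swap → [2, -37, -11, -38]
insert -18:
  append -18 at index 4 → [2, -37, -11, -38, -18]
  -18 > parent -37 at index 1, swap → [2, -18, -11, -38, -37]
extract-max → returns 2:
  remove root 2; move last element -37 to root → [-37, -18, -11, -38]
  -37 vs larger child -11 at index 2, swap → [-11, -18, -37, -38]
extract-max → returns -11:
  remove root -11; move last element -38 to root → [-38, -18, -37]
  -38 vs larger child -18 at index 1, swap → [-18, -38, -37]
insert 7:
  append 7 at index 3 → [-18, -38, -37, 7]
  7 > parent -38 at index 1, swap → [-18, 7, -37, -38]
  7 > parent -18 at index 0, swap → [7, -18, -37, -38]
insert 42:
  append 42 at index 4 → [7, -18, -37, -38, 42]
  42 > parent -18 at index 1, swap → [7, 42, -37, -38, -18]
  42 > parent 7 at index 0, swap → [42, 7, -37, -38, -18]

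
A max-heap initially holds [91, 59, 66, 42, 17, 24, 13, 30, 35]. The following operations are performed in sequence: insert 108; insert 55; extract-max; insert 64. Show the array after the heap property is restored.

insert 108:
  append 108 at index 9 → [91, 59, 66, 42, 17, 24, 13, 30, 35, 108]
  108 > parent 17 at index 4, swap → [91, 59, 66, 42, 108, 24, 13, 30, 35, 17]
  108 > parent 59 at index 1, swap → [91, 108, 66, 42, 59, 24, 13, 30, 35, 17]
  108 > parent 91 at index 0, swap → [108, 91, 66, 42, 59, 24, 13, 30, 35, 17]
insert 55:
  append 55 at index 10 → [108, 91, 66, 42, 59, 24, 13, 30, 35, 17, 55] (no swap needed)
extract-max → returns 108:
  remove root 108; move last element 55 to root → [55, 91, 66, 42, 59, 24, 13, 30, 35, 17]
  55 vs larger child 91 at index 1, swap → [91, 55, 66, 42, 59, 24, 13, 30, 35, 17]
  55 vs larger child 59 at index 4, swap → [91, 59, 66, 42, 55, 24, 13, 30, 35, 17]
insert 64:
  append 64 at index 10 → [91, 59, 66, 42, 55, 24, 13, 30, 35, 17, 64]
  64 > parent 55 at index 4, swap → [91, 59, 66, 42, 64, 24, 13, 30, 35, 17, 55]
  64 > parent 59 at index 1, swap → [91, 64, 66, 42, 59, 24, 13, 30, 35, 17, 55]

[91, 64, 66, 42, 59, 24, 13, 30, 35, 17, 55]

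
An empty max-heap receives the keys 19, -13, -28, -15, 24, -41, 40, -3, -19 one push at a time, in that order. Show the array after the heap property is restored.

[40, 19, 24, -3, -13, -41, -28, -15, -19]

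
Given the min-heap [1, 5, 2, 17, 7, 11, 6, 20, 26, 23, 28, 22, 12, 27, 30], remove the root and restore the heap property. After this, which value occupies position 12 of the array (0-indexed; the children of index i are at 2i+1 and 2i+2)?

12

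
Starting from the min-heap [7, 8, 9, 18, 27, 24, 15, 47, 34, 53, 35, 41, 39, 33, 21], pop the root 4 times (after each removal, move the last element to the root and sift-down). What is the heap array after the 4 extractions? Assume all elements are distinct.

extract-min #1 returns 7:
  remove root 7; move last element 21 to root → [21, 8, 9, 18, 27, 24, 15, 47, 34, 53, 35, 41, 39, 33]
  21 vs smaller child 8 at index 1, swap → [8, 21, 9, 18, 27, 24, 15, 47, 34, 53, 35, 41, 39, 33]
  21 vs smaller child 18 at index 3, swap → [8, 18, 9, 21, 27, 24, 15, 47, 34, 53, 35, 41, 39, 33]
extract-min #2 returns 8:
  remove root 8; move last element 33 to root → [33, 18, 9, 21, 27, 24, 15, 47, 34, 53, 35, 41, 39]
  33 vs smaller child 9 at index 2, swap → [9, 18, 33, 21, 27, 24, 15, 47, 34, 53, 35, 41, 39]
  33 vs smaller child 15 at index 6, swap → [9, 18, 15, 21, 27, 24, 33, 47, 34, 53, 35, 41, 39]
extract-min #3 returns 9:
  remove root 9; move last element 39 to root → [39, 18, 15, 21, 27, 24, 33, 47, 34, 53, 35, 41]
  39 vs smaller child 15 at index 2, swap → [15, 18, 39, 21, 27, 24, 33, 47, 34, 53, 35, 41]
  39 vs smaller child 24 at index 5, swap → [15, 18, 24, 21, 27, 39, 33, 47, 34, 53, 35, 41]
extract-min #4 returns 15:
  remove root 15; move last element 41 to root → [41, 18, 24, 21, 27, 39, 33, 47, 34, 53, 35]
  41 vs smaller child 18 at index 1, swap → [18, 41, 24, 21, 27, 39, 33, 47, 34, 53, 35]
  41 vs smaller child 21 at index 3, swap → [18, 21, 24, 41, 27, 39, 33, 47, 34, 53, 35]
  41 vs smaller child 34 at index 8, swap → [18, 21, 24, 34, 27, 39, 33, 47, 41, 53, 35]

[18, 21, 24, 34, 27, 39, 33, 47, 41, 53, 35]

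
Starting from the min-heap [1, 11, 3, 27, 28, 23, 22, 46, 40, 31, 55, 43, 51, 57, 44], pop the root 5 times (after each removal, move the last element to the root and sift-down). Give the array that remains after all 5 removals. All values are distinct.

extract-min #1 returns 1:
  remove root 1; move last element 44 to root → [44, 11, 3, 27, 28, 23, 22, 46, 40, 31, 55, 43, 51, 57]
  44 vs smaller child 3 at index 2, swap → [3, 11, 44, 27, 28, 23, 22, 46, 40, 31, 55, 43, 51, 57]
  44 vs smaller child 22 at index 6, swap → [3, 11, 22, 27, 28, 23, 44, 46, 40, 31, 55, 43, 51, 57]
extract-min #2 returns 3:
  remove root 3; move last element 57 to root → [57, 11, 22, 27, 28, 23, 44, 46, 40, 31, 55, 43, 51]
  57 vs smaller child 11 at index 1, swap → [11, 57, 22, 27, 28, 23, 44, 46, 40, 31, 55, 43, 51]
  57 vs smaller child 27 at index 3, swap → [11, 27, 22, 57, 28, 23, 44, 46, 40, 31, 55, 43, 51]
  57 vs smaller child 40 at index 8, swap → [11, 27, 22, 40, 28, 23, 44, 46, 57, 31, 55, 43, 51]
extract-min #3 returns 11:
  remove root 11; move last element 51 to root → [51, 27, 22, 40, 28, 23, 44, 46, 57, 31, 55, 43]
  51 vs smaller child 22 at index 2, swap → [22, 27, 51, 40, 28, 23, 44, 46, 57, 31, 55, 43]
  51 vs smaller child 23 at index 5, swap → [22, 27, 23, 40, 28, 51, 44, 46, 57, 31, 55, 43]
  51 vs only child 43 at index 11, swap → [22, 27, 23, 40, 28, 43, 44, 46, 57, 31, 55, 51]
extract-min #4 returns 22:
  remove root 22; move last element 51 to root → [51, 27, 23, 40, 28, 43, 44, 46, 57, 31, 55]
  51 vs smaller child 23 at index 2, swap → [23, 27, 51, 40, 28, 43, 44, 46, 57, 31, 55]
  51 vs smaller child 43 at index 5, swap → [23, 27, 43, 40, 28, 51, 44, 46, 57, 31, 55]
extract-min #5 returns 23:
  remove root 23; move last element 55 to root → [55, 27, 43, 40, 28, 51, 44, 46, 57, 31]
  55 vs smaller child 27 at index 1, swap → [27, 55, 43, 40, 28, 51, 44, 46, 57, 31]
  55 vs smaller child 28 at index 4, swap → [27, 28, 43, 40, 55, 51, 44, 46, 57, 31]
  55 vs only child 31 at index 9, swap → [27, 28, 43, 40, 31, 51, 44, 46, 57, 55]

[27, 28, 43, 40, 31, 51, 44, 46, 57, 55]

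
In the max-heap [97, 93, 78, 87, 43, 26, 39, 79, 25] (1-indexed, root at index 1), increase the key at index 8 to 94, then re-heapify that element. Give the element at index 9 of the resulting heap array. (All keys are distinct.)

25

set index 8 from 79 to 94 → [97, 93, 78, 87, 43, 26, 39, 94, 25]
94 > parent 87 at index 4, swap → [97, 93, 78, 94, 43, 26, 39, 87, 25]
94 > parent 93 at index 2, swap → [97, 94, 78, 93, 43, 26, 39, 87, 25]
resulting array: [97, 94, 78, 93, 43, 26, 39, 87, 25]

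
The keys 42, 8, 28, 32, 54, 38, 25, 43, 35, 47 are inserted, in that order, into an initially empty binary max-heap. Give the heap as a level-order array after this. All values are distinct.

[54, 47, 38, 42, 43, 28, 25, 8, 35, 32]

Insert 42:
  append 42 at index 0 → [42] (no swap needed)
Insert 8:
  append 8 at index 1 → [42, 8] (no swap needed)
Insert 28:
  append 28 at index 2 → [42, 8, 28] (no swap needed)
Insert 32:
  append 32 at index 3 → [42, 8, 28, 32]
  32 > parent 8 at index 1, swap → [42, 32, 28, 8]
Insert 54:
  append 54 at index 4 → [42, 32, 28, 8, 54]
  54 > parent 32 at index 1, swap → [42, 54, 28, 8, 32]
  54 > parent 42 at index 0, swap → [54, 42, 28, 8, 32]
Insert 38:
  append 38 at index 5 → [54, 42, 28, 8, 32, 38]
  38 > parent 28 at index 2, swap → [54, 42, 38, 8, 32, 28]
Insert 25:
  append 25 at index 6 → [54, 42, 38, 8, 32, 28, 25] (no swap needed)
Insert 43:
  append 43 at index 7 → [54, 42, 38, 8, 32, 28, 25, 43]
  43 > parent 8 at index 3, swap → [54, 42, 38, 43, 32, 28, 25, 8]
  43 > parent 42 at index 1, swap → [54, 43, 38, 42, 32, 28, 25, 8]
Insert 35:
  append 35 at index 8 → [54, 43, 38, 42, 32, 28, 25, 8, 35] (no swap needed)
Insert 47:
  append 47 at index 9 → [54, 43, 38, 42, 32, 28, 25, 8, 35, 47]
  47 > parent 32 at index 4, swap → [54, 43, 38, 42, 47, 28, 25, 8, 35, 32]
  47 > parent 43 at index 1, swap → [54, 47, 38, 42, 43, 28, 25, 8, 35, 32]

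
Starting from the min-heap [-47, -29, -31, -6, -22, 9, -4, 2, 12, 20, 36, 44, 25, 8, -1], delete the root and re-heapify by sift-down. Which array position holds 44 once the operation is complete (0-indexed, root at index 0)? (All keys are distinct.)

11

remove root -47; move last element -1 to root → [-1, -29, -31, -6, -22, 9, -4, 2, 12, 20, 36, 44, 25, 8]
-1 vs smaller child -31 at index 2, swap → [-31, -29, -1, -6, -22, 9, -4, 2, 12, 20, 36, 44, 25, 8]
-1 vs smaller child -4 at index 6, swap → [-31, -29, -4, -6, -22, 9, -1, 2, 12, 20, 36, 44, 25, 8]
resulting array: [-31, -29, -4, -6, -22, 9, -1, 2, 12, 20, 36, 44, 25, 8]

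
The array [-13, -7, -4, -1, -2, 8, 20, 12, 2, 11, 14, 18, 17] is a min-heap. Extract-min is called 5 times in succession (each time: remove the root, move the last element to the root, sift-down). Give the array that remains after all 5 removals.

[2, 11, 8, 12, 14, 18, 20, 17]

extract-min #1 returns -13:
  remove root -13; move last element 17 to root → [17, -7, -4, -1, -2, 8, 20, 12, 2, 11, 14, 18]
  17 vs smaller child -7 at index 1, swap → [-7, 17, -4, -1, -2, 8, 20, 12, 2, 11, 14, 18]
  17 vs smaller child -2 at index 4, swap → [-7, -2, -4, -1, 17, 8, 20, 12, 2, 11, 14, 18]
  17 vs smaller child 11 at index 9, swap → [-7, -2, -4, -1, 11, 8, 20, 12, 2, 17, 14, 18]
extract-min #2 returns -7:
  remove root -7; move last element 18 to root → [18, -2, -4, -1, 11, 8, 20, 12, 2, 17, 14]
  18 vs smaller child -4 at index 2, swap → [-4, -2, 18, -1, 11, 8, 20, 12, 2, 17, 14]
  18 vs smaller child 8 at index 5, swap → [-4, -2, 8, -1, 11, 18, 20, 12, 2, 17, 14]
extract-min #3 returns -4:
  remove root -4; move last element 14 to root → [14, -2, 8, -1, 11, 18, 20, 12, 2, 17]
  14 vs smaller child -2 at index 1, swap → [-2, 14, 8, -1, 11, 18, 20, 12, 2, 17]
  14 vs smaller child -1 at index 3, swap → [-2, -1, 8, 14, 11, 18, 20, 12, 2, 17]
  14 vs smaller child 2 at index 8, swap → [-2, -1, 8, 2, 11, 18, 20, 12, 14, 17]
extract-min #4 returns -2:
  remove root -2; move last element 17 to root → [17, -1, 8, 2, 11, 18, 20, 12, 14]
  17 vs smaller child -1 at index 1, swap → [-1, 17, 8, 2, 11, 18, 20, 12, 14]
  17 vs smaller child 2 at index 3, swap → [-1, 2, 8, 17, 11, 18, 20, 12, 14]
  17 vs smaller child 12 at index 7, swap → [-1, 2, 8, 12, 11, 18, 20, 17, 14]
extract-min #5 returns -1:
  remove root -1; move last element 14 to root → [14, 2, 8, 12, 11, 18, 20, 17]
  14 vs smaller child 2 at index 1, swap → [2, 14, 8, 12, 11, 18, 20, 17]
  14 vs smaller child 11 at index 4, swap → [2, 11, 8, 12, 14, 18, 20, 17]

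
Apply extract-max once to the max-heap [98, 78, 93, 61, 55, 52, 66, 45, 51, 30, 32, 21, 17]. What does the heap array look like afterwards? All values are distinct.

[93, 78, 66, 61, 55, 52, 17, 45, 51, 30, 32, 21]

remove root 98; move last element 17 to root → [17, 78, 93, 61, 55, 52, 66, 45, 51, 30, 32, 21]
17 vs larger child 93 at index 2, swap → [93, 78, 17, 61, 55, 52, 66, 45, 51, 30, 32, 21]
17 vs larger child 66 at index 6, swap → [93, 78, 66, 61, 55, 52, 17, 45, 51, 30, 32, 21]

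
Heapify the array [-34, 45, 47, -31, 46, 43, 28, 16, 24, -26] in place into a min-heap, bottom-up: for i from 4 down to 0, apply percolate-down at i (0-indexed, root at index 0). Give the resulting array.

[-34, -31, 28, 16, -26, 43, 47, 45, 24, 46]

sift down from index 4:
  46 vs only child -26 at index 9, swap → [-34, 45, 47, -31, -26, 43, 28, 16, 24, 46]
sift down from index 3: already satisfies heap property
sift down from index 2:
  47 vs smaller child 28 at index 6, swap → [-34, 45, 28, -31, -26, 43, 47, 16, 24, 46]
sift down from index 1:
  45 vs smaller child -31 at index 3, swap → [-34, -31, 28, 45, -26, 43, 47, 16, 24, 46]
  45 vs smaller child 16 at index 7, swap → [-34, -31, 28, 16, -26, 43, 47, 45, 24, 46]
sift down from index 0: already satisfies heap property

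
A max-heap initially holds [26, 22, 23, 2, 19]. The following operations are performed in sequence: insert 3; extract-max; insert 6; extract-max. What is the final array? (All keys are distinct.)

[22, 19, 6, 2, 3]

insert 3:
  append 3 at index 5 → [26, 22, 23, 2, 19, 3] (no swap needed)
extract-max → returns 26:
  remove root 26; move last element 3 to root → [3, 22, 23, 2, 19]
  3 vs larger child 23 at index 2, swap → [23, 22, 3, 2, 19]
insert 6:
  append 6 at index 5 → [23, 22, 3, 2, 19, 6]
  6 > parent 3 at index 2, swap → [23, 22, 6, 2, 19, 3]
extract-max → returns 23:
  remove root 23; move last element 3 to root → [3, 22, 6, 2, 19]
  3 vs larger child 22 at index 1, swap → [22, 3, 6, 2, 19]
  3 vs larger child 19 at index 4, swap → [22, 19, 6, 2, 3]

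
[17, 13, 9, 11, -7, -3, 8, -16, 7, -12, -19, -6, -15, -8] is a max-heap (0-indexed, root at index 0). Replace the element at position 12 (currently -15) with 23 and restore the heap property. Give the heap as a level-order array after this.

set index 12 from -15 to 23 → [17, 13, 9, 11, -7, -3, 8, -16, 7, -12, -19, -6, 23, -8]
23 > parent -3 at index 5, swap → [17, 13, 9, 11, -7, 23, 8, -16, 7, -12, -19, -6, -3, -8]
23 > parent 9 at index 2, swap → [17, 13, 23, 11, -7, 9, 8, -16, 7, -12, -19, -6, -3, -8]
23 > parent 17 at index 0, swap → [23, 13, 17, 11, -7, 9, 8, -16, 7, -12, -19, -6, -3, -8]

[23, 13, 17, 11, -7, 9, 8, -16, 7, -12, -19, -6, -3, -8]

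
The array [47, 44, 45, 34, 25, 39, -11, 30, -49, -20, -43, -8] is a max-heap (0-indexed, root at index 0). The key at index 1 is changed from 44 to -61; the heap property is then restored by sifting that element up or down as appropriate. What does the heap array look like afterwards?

[47, 34, 45, 30, 25, 39, -11, -61, -49, -20, -43, -8]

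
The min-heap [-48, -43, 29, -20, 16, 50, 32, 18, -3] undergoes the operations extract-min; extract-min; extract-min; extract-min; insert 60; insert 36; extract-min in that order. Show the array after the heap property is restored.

[18, 32, 29, 50, 36, 60]

extract-min → returns -48:
  remove root -48; move last element -3 to root → [-3, -43, 29, -20, 16, 50, 32, 18]
  -3 vs smaller child -43 at index 1, swap → [-43, -3, 29, -20, 16, 50, 32, 18]
  -3 vs smaller child -20 at index 3, swap → [-43, -20, 29, -3, 16, 50, 32, 18]
extract-min → returns -43:
  remove root -43; move last element 18 to root → [18, -20, 29, -3, 16, 50, 32]
  18 vs smaller child -20 at index 1, swap → [-20, 18, 29, -3, 16, 50, 32]
  18 vs smaller child -3 at index 3, swap → [-20, -3, 29, 18, 16, 50, 32]
extract-min → returns -20:
  remove root -20; move last element 32 to root → [32, -3, 29, 18, 16, 50]
  32 vs smaller child -3 at index 1, swap → [-3, 32, 29, 18, 16, 50]
  32 vs smaller child 16 at index 4, swap → [-3, 16, 29, 18, 32, 50]
extract-min → returns -3:
  remove root -3; move last element 50 to root → [50, 16, 29, 18, 32]
  50 vs smaller child 16 at index 1, swap → [16, 50, 29, 18, 32]
  50 vs smaller child 18 at index 3, swap → [16, 18, 29, 50, 32]
insert 60:
  append 60 at index 5 → [16, 18, 29, 50, 32, 60] (no swap needed)
insert 36:
  append 36 at index 6 → [16, 18, 29, 50, 32, 60, 36] (no swap needed)
extract-min → returns 16:
  remove root 16; move last element 36 to root → [36, 18, 29, 50, 32, 60]
  36 vs smaller child 18 at index 1, swap → [18, 36, 29, 50, 32, 60]
  36 vs smaller child 32 at index 4, swap → [18, 32, 29, 50, 36, 60]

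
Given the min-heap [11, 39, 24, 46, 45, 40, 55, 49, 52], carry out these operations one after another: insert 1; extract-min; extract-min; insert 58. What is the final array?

insert 1:
  append 1 at index 9 → [11, 39, 24, 46, 45, 40, 55, 49, 52, 1]
  1 < parent 45 at index 4, swap → [11, 39, 24, 46, 1, 40, 55, 49, 52, 45]
  1 < parent 39 at index 1, swap → [11, 1, 24, 46, 39, 40, 55, 49, 52, 45]
  1 < parent 11 at index 0, swap → [1, 11, 24, 46, 39, 40, 55, 49, 52, 45]
extract-min → returns 1:
  remove root 1; move last element 45 to root → [45, 11, 24, 46, 39, 40, 55, 49, 52]
  45 vs smaller child 11 at index 1, swap → [11, 45, 24, 46, 39, 40, 55, 49, 52]
  45 vs smaller child 39 at index 4, swap → [11, 39, 24, 46, 45, 40, 55, 49, 52]
extract-min → returns 11:
  remove root 11; move last element 52 to root → [52, 39, 24, 46, 45, 40, 55, 49]
  52 vs smaller child 24 at index 2, swap → [24, 39, 52, 46, 45, 40, 55, 49]
  52 vs smaller child 40 at index 5, swap → [24, 39, 40, 46, 45, 52, 55, 49]
insert 58:
  append 58 at index 8 → [24, 39, 40, 46, 45, 52, 55, 49, 58] (no swap needed)

[24, 39, 40, 46, 45, 52, 55, 49, 58]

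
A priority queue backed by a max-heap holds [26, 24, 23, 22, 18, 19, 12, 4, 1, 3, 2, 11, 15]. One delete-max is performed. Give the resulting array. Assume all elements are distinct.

[24, 22, 23, 15, 18, 19, 12, 4, 1, 3, 2, 11]

remove root 26; move last element 15 to root → [15, 24, 23, 22, 18, 19, 12, 4, 1, 3, 2, 11]
15 vs larger child 24 at index 1, swap → [24, 15, 23, 22, 18, 19, 12, 4, 1, 3, 2, 11]
15 vs larger child 22 at index 3, swap → [24, 22, 23, 15, 18, 19, 12, 4, 1, 3, 2, 11]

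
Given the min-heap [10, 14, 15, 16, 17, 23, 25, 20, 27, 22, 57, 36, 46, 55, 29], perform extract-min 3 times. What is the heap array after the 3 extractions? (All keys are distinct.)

[16, 17, 23, 20, 22, 36, 25, 29, 27, 46, 57, 55]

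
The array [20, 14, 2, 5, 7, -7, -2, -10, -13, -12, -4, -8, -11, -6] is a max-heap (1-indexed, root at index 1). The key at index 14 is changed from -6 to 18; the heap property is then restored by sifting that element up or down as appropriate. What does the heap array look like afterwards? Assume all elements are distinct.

set index 14 from -6 to 18 → [20, 14, 2, 5, 7, -7, -2, -10, -13, -12, -4, -8, -11, 18]
18 > parent -2 at index 7, swap → [20, 14, 2, 5, 7, -7, 18, -10, -13, -12, -4, -8, -11, -2]
18 > parent 2 at index 3, swap → [20, 14, 18, 5, 7, -7, 2, -10, -13, -12, -4, -8, -11, -2]

[20, 14, 18, 5, 7, -7, 2, -10, -13, -12, -4, -8, -11, -2]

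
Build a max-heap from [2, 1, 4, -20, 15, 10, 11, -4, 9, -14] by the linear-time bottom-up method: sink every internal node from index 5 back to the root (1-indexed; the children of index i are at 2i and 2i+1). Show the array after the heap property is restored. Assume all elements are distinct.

[15, 9, 11, 2, 1, 10, 4, -4, -20, -14]

sift down from index 5: already satisfies heap property
sift down from index 4:
  -20 vs larger child 9 at index 9, swap → [2, 1, 4, 9, 15, 10, 11, -4, -20, -14]
sift down from index 3:
  4 vs larger child 11 at index 7, swap → [2, 1, 11, 9, 15, 10, 4, -4, -20, -14]
sift down from index 2:
  1 vs larger child 15 at index 5, swap → [2, 15, 11, 9, 1, 10, 4, -4, -20, -14]
sift down from index 1:
  2 vs larger child 15 at index 2, swap → [15, 2, 11, 9, 1, 10, 4, -4, -20, -14]
  2 vs larger child 9 at index 4, swap → [15, 9, 11, 2, 1, 10, 4, -4, -20, -14]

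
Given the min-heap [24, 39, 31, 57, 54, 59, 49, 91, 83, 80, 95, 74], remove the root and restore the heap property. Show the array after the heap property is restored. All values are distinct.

remove root 24; move last element 74 to root → [74, 39, 31, 57, 54, 59, 49, 91, 83, 80, 95]
74 vs smaller child 31 at index 2, swap → [31, 39, 74, 57, 54, 59, 49, 91, 83, 80, 95]
74 vs smaller child 49 at index 6, swap → [31, 39, 49, 57, 54, 59, 74, 91, 83, 80, 95]

[31, 39, 49, 57, 54, 59, 74, 91, 83, 80, 95]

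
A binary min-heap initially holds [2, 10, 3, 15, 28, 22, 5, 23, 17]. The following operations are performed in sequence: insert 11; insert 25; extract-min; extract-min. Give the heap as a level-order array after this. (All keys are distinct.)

insert 11:
  append 11 at index 9 → [2, 10, 3, 15, 28, 22, 5, 23, 17, 11]
  11 < parent 28 at index 4, swap → [2, 10, 3, 15, 11, 22, 5, 23, 17, 28]
insert 25:
  append 25 at index 10 → [2, 10, 3, 15, 11, 22, 5, 23, 17, 28, 25] (no swap needed)
extract-min → returns 2:
  remove root 2; move last element 25 to root → [25, 10, 3, 15, 11, 22, 5, 23, 17, 28]
  25 vs smaller child 3 at index 2, swap → [3, 10, 25, 15, 11, 22, 5, 23, 17, 28]
  25 vs smaller child 5 at index 6, swap → [3, 10, 5, 15, 11, 22, 25, 23, 17, 28]
extract-min → returns 3:
  remove root 3; move last element 28 to root → [28, 10, 5, 15, 11, 22, 25, 23, 17]
  28 vs smaller child 5 at index 2, swap → [5, 10, 28, 15, 11, 22, 25, 23, 17]
  28 vs smaller child 22 at index 5, swap → [5, 10, 22, 15, 11, 28, 25, 23, 17]

[5, 10, 22, 15, 11, 28, 25, 23, 17]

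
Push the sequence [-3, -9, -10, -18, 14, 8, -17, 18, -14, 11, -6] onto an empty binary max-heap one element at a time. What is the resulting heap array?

[18, 14, 8, -3, 11, -10, -17, -18, -14, -9, -6]

Insert -3:
  append -3 at index 0 → [-3] (no swap needed)
Insert -9:
  append -9 at index 1 → [-3, -9] (no swap needed)
Insert -10:
  append -10 at index 2 → [-3, -9, -10] (no swap needed)
Insert -18:
  append -18 at index 3 → [-3, -9, -10, -18] (no swap needed)
Insert 14:
  append 14 at index 4 → [-3, -9, -10, -18, 14]
  14 > parent -9 at index 1, swap → [-3, 14, -10, -18, -9]
  14 > parent -3 at index 0, swap → [14, -3, -10, -18, -9]
Insert 8:
  append 8 at index 5 → [14, -3, -10, -18, -9, 8]
  8 > parent -10 at index 2, swap → [14, -3, 8, -18, -9, -10]
Insert -17:
  append -17 at index 6 → [14, -3, 8, -18, -9, -10, -17] (no swap needed)
Insert 18:
  append 18 at index 7 → [14, -3, 8, -18, -9, -10, -17, 18]
  18 > parent -18 at index 3, swap → [14, -3, 8, 18, -9, -10, -17, -18]
  18 > parent -3 at index 1, swap → [14, 18, 8, -3, -9, -10, -17, -18]
  18 > parent 14 at index 0, swap → [18, 14, 8, -3, -9, -10, -17, -18]
Insert -14:
  append -14 at index 8 → [18, 14, 8, -3, -9, -10, -17, -18, -14] (no swap needed)
Insert 11:
  append 11 at index 9 → [18, 14, 8, -3, -9, -10, -17, -18, -14, 11]
  11 > parent -9 at index 4, swap → [18, 14, 8, -3, 11, -10, -17, -18, -14, -9]
Insert -6:
  append -6 at index 10 → [18, 14, 8, -3, 11, -10, -17, -18, -14, -9, -6] (no swap needed)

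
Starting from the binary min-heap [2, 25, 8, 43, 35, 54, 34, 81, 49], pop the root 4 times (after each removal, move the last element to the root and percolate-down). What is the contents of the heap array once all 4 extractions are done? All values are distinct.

extract-min #1 returns 2:
  remove root 2; move last element 49 to root → [49, 25, 8, 43, 35, 54, 34, 81]
  49 vs smaller child 8 at index 2, swap → [8, 25, 49, 43, 35, 54, 34, 81]
  49 vs smaller child 34 at index 6, swap → [8, 25, 34, 43, 35, 54, 49, 81]
extract-min #2 returns 8:
  remove root 8; move last element 81 to root → [81, 25, 34, 43, 35, 54, 49]
  81 vs smaller child 25 at index 1, swap → [25, 81, 34, 43, 35, 54, 49]
  81 vs smaller child 35 at index 4, swap → [25, 35, 34, 43, 81, 54, 49]
extract-min #3 returns 25:
  remove root 25; move last element 49 to root → [49, 35, 34, 43, 81, 54]
  49 vs smaller child 34 at index 2, swap → [34, 35, 49, 43, 81, 54]
extract-min #4 returns 34:
  remove root 34; move last element 54 to root → [54, 35, 49, 43, 81]
  54 vs smaller child 35 at index 1, swap → [35, 54, 49, 43, 81]
  54 vs smaller child 43 at index 3, swap → [35, 43, 49, 54, 81]

[35, 43, 49, 54, 81]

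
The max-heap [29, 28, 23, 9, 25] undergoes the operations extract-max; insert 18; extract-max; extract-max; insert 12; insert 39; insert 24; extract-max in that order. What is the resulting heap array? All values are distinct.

[24, 23, 9, 12, 18]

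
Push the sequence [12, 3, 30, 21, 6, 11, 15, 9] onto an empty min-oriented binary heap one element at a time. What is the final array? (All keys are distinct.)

[3, 6, 11, 9, 12, 30, 15, 21]

Insert 12:
  append 12 at index 0 → [12] (no swap needed)
Insert 3:
  append 3 at index 1 → [12, 3]
  3 < parent 12 at index 0, swap → [3, 12]
Insert 30:
  append 30 at index 2 → [3, 12, 30] (no swap needed)
Insert 21:
  append 21 at index 3 → [3, 12, 30, 21] (no swap needed)
Insert 6:
  append 6 at index 4 → [3, 12, 30, 21, 6]
  6 < parent 12 at index 1, swap → [3, 6, 30, 21, 12]
Insert 11:
  append 11 at index 5 → [3, 6, 30, 21, 12, 11]
  11 < parent 30 at index 2, swap → [3, 6, 11, 21, 12, 30]
Insert 15:
  append 15 at index 6 → [3, 6, 11, 21, 12, 30, 15] (no swap needed)
Insert 9:
  append 9 at index 7 → [3, 6, 11, 21, 12, 30, 15, 9]
  9 < parent 21 at index 3, swap → [3, 6, 11, 9, 12, 30, 15, 21]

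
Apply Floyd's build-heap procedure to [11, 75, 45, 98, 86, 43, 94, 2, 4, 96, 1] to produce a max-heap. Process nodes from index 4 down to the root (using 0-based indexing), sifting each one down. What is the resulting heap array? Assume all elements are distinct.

[98, 96, 94, 75, 86, 43, 45, 2, 4, 11, 1]

sift down from index 4:
  86 vs larger child 96 at index 9, swap → [11, 75, 45, 98, 96, 43, 94, 2, 4, 86, 1]
sift down from index 3: already satisfies heap property
sift down from index 2:
  45 vs larger child 94 at index 6, swap → [11, 75, 94, 98, 96, 43, 45, 2, 4, 86, 1]
sift down from index 1:
  75 vs larger child 98 at index 3, swap → [11, 98, 94, 75, 96, 43, 45, 2, 4, 86, 1]
sift down from index 0:
  11 vs larger child 98 at index 1, swap → [98, 11, 94, 75, 96, 43, 45, 2, 4, 86, 1]
  11 vs larger child 96 at index 4, swap → [98, 96, 94, 75, 11, 43, 45, 2, 4, 86, 1]
  11 vs larger child 86 at index 9, swap → [98, 96, 94, 75, 86, 43, 45, 2, 4, 11, 1]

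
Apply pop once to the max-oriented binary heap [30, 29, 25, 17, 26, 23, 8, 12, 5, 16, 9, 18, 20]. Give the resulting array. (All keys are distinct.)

remove root 30; move last element 20 to root → [20, 29, 25, 17, 26, 23, 8, 12, 5, 16, 9, 18]
20 vs larger child 29 at index 1, swap → [29, 20, 25, 17, 26, 23, 8, 12, 5, 16, 9, 18]
20 vs larger child 26 at index 4, swap → [29, 26, 25, 17, 20, 23, 8, 12, 5, 16, 9, 18]

[29, 26, 25, 17, 20, 23, 8, 12, 5, 16, 9, 18]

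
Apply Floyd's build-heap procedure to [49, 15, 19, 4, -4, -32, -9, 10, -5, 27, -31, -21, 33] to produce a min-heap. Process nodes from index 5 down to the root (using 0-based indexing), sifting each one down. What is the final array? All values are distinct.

[-32, -31, -21, -5, -4, 19, -9, 10, 4, 27, 15, 49, 33]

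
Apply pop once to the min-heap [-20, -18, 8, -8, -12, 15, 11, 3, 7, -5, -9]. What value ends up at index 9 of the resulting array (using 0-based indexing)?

-5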